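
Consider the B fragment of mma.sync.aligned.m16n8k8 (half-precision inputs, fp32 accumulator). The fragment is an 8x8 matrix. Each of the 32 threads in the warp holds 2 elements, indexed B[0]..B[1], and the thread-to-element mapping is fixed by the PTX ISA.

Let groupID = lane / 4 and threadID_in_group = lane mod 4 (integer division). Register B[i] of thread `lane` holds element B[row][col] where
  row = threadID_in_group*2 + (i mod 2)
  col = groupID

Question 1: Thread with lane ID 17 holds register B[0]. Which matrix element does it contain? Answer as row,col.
17: g=4,t=1
[0] (1*2+0,4) = (2,4)

2,4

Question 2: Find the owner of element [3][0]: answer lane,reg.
c: 0->gid=0  r: 3->tid=1,i&1=1
L=0*4+1=1  i=1=1

1,1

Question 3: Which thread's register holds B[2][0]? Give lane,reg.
c: 0->gid=0  r: 2->tid=1,i&1=0
L=0*4+1=1  i=0=0

1,0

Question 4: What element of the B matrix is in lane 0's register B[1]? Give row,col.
lane 0->0/4=0, 0 mod 4=0
i=1  r:2·0+1->1  c:0

1,0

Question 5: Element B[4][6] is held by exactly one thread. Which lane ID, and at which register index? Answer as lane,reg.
26,0

c=6⇒gr=6  r=4⇒th=2,odd=0
L=6*4+2=26  i=0=0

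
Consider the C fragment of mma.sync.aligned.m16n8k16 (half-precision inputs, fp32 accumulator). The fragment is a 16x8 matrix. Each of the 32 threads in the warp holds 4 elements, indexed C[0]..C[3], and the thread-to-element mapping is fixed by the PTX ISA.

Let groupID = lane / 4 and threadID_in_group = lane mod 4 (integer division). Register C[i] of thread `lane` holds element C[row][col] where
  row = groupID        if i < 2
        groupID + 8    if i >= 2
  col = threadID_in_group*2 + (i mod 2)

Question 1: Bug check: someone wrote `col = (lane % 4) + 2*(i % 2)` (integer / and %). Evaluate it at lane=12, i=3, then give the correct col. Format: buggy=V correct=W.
`(lane % 4) + 2*(i % 2)`[12,3]=>2
lane 12=>12/4=3, 12 mod 4=0
i=3  r:3+8=>11  c:2·0+1=>1
col: 2 vs 1

buggy=2 correct=1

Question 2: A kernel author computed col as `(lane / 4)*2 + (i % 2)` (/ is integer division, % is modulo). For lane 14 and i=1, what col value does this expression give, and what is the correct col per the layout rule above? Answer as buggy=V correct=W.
`(lane / 4)*2 + (i % 2)`[14,1]⇒7
lane 14: gr=3 (14/4), th=2 (14%4)
i=1: r=3+0=3, c=2*2+1=5
col: 7 vs 5

buggy=7 correct=5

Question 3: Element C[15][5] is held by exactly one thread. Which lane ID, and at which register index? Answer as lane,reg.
r=15->g=7,rb=1  c=5->t=2,b0=1
L=7*4+2=30  i=1*2+1=3

30,3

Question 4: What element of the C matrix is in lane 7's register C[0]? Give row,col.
lane 7: grp=1 (7/4), tig=3 (7%4)
i=0: r=1+0=1, c=3*2+0=6

1,6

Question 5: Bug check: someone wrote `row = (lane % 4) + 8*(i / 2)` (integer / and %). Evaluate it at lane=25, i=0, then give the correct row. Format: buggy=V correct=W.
`(lane % 4) + 8*(i / 2)`[25,0]->1
lane 25->25/4=6, 25 mod 4=1
i=0  r:6+0->6  c:2·1+0->2
row: 1 vs 6

buggy=1 correct=6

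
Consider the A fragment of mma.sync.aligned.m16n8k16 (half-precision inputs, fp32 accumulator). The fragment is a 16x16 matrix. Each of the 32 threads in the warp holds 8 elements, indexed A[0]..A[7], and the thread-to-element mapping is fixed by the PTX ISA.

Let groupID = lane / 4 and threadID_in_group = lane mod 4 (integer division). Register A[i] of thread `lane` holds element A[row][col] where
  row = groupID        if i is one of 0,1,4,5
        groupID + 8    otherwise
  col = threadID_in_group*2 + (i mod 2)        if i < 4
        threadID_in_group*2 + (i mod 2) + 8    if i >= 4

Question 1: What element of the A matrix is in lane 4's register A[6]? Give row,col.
L=4→G=4>>2=1, T=4&3=0
[6]→row 1+8=9  col 0·2+0+8=8

9,8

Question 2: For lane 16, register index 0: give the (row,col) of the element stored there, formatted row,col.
lane 16: G=4 (16/4), T=0 (16%4)
i=0: r=4+0=4, c=0*2+0+0=0

4,0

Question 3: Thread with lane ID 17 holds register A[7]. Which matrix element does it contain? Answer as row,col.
L=17→G=17>>2=4, T=17&3=1
[7]→row 4+8=12  col 1·2+1+8=11

12,11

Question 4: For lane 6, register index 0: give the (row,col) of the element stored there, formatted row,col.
6: gr=1,th=2
[0] (1+0,2*2+0+0) = (1,4)

1,4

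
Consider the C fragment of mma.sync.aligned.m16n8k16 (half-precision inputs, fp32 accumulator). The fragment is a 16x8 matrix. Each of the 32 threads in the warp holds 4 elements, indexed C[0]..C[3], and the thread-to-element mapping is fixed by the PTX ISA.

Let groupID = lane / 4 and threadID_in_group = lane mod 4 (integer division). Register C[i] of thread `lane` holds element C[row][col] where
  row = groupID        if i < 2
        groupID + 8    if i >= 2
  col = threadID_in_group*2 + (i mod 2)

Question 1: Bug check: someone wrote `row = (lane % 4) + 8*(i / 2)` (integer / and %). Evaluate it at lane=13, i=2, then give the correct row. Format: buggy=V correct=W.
`(lane % 4) + 8*(i / 2)`[13,2]->9
L=13->gid=13>>2=3, tid=13&3=1
[2]->row 3+8=11  col 1·2+0=2
row: 9 vs 11

buggy=9 correct=11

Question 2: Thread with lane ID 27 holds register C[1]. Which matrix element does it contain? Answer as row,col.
6,7

27: gr=6,th=3
[1] (6+0,3*2+1) = (6,7)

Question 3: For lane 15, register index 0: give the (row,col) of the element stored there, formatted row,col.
L=15->g=15>>2=3, t=15&3=3
[0]->row 3+0=3  col 3·2+0=6

3,6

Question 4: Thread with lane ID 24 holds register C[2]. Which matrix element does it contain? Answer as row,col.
L=24=>grp=24>>2=6, tig=24&3=0
[2]=>row 6+8=14  col 0·2+0=0

14,0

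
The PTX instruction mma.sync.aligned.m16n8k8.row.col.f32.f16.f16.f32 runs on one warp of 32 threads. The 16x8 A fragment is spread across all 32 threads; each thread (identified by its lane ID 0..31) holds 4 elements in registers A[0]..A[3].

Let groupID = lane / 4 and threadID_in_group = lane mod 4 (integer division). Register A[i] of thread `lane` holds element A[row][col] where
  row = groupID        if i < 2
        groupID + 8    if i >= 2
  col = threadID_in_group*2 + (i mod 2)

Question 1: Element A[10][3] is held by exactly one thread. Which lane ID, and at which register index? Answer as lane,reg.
r: 10->gid=2,r8=1  c: 3->tid=1,i&1=1
L=2*4+1=9  i=1*2+1=3

9,3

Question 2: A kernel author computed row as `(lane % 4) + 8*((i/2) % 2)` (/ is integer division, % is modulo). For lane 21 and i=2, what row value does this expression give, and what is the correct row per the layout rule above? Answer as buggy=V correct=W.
`(lane % 4) + 8*((i/2) % 2)`[21,2]->9
lane 21->21/4=5, 21 mod 4=1
i=2  r:5+8->13  c:2·1+0->2
row: 9 vs 13

buggy=9 correct=13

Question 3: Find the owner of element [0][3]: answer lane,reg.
1,1

r=0->g=0,rb=0  c=3->t=1,b0=1
L=0*4+1=1  i=0*2+1=1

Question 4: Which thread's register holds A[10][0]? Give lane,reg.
r=10->g=2,rb=1  c=0->t=0,b0=0
L=2*4+0=8  i=1*2+0=2

8,2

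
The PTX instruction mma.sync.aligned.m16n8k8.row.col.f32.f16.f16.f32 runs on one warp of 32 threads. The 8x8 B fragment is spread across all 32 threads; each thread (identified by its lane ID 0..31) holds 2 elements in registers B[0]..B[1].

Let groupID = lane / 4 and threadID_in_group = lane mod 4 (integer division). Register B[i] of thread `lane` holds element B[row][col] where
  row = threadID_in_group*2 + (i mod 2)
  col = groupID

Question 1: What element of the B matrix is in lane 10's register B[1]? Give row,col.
lane 10->10/4=2, 10 mod 4=2
i=1  r:2·2+1->5  c:2

5,2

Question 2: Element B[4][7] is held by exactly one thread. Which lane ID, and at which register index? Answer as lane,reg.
c=7->g=7  r=4->t=2,b0=0
L=7*4+2=30  i=0=0

30,0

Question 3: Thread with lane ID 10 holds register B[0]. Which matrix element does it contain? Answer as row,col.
4,2

L=10⇒gr=10>>2=2, th=10&3=2
[0]⇒row 2·2+0=4  col gr=2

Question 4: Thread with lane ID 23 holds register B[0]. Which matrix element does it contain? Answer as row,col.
L=23=>grp=23>>2=5, tig=23&3=3
[0]=>row 3·2+0=6  col grp=5

6,5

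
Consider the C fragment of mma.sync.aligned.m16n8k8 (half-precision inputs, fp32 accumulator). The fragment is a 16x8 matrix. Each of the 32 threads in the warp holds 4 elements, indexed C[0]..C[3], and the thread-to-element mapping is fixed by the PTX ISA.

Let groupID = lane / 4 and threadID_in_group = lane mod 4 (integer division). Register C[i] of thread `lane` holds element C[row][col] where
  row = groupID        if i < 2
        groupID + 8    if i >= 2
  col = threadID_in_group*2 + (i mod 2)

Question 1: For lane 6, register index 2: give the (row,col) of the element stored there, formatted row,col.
9,4

6: gid=1,tid=2
[2] (1+8,2*2+0) = (9,4)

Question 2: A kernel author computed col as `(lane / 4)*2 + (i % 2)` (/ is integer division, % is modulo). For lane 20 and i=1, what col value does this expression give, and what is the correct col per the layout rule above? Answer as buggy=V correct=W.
buggy=11 correct=1

`(lane / 4)*2 + (i % 2)`[20,1]->11
L=20->g=20>>2=5, t=20&3=0
[1]->row 5+0=5  col 0·2+1=1
col: 11 vs 1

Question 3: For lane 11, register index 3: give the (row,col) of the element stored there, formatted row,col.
10,7

11: g=2,t=3
[3] (2+8,3*2+1) = (10,7)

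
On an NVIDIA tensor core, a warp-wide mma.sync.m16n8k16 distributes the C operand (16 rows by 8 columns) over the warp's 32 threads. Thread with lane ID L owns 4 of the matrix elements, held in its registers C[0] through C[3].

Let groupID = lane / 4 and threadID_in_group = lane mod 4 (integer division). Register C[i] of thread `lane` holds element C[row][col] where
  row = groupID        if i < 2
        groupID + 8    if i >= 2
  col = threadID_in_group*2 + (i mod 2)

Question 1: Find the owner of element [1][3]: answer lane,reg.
r: 1->gid=1,r8=0  c: 3->tid=1,i&1=1
L=1*4+1=5  i=0*2+1=1

5,1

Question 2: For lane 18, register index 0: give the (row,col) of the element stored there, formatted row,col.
4,4

lane 18: grp=4 (18/4), tig=2 (18%4)
i=0: r=4+0=4, c=2*2+0=4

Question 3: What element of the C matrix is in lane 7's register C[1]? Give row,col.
1,7

lane 7: gr=1 (7/4), th=3 (7%4)
i=1: r=1+0=1, c=3*2+1=7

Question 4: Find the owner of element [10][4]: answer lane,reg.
10,2

r=10→G=2,rhi=1  c=4→T=2,p=0
L=2*4+2=10  i=1*2+0=2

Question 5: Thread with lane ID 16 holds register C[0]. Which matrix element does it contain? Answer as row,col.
4,0

lane 16->16/4=4, 16 mod 4=0
i=0  r:4+0->4  c:2·0+0->0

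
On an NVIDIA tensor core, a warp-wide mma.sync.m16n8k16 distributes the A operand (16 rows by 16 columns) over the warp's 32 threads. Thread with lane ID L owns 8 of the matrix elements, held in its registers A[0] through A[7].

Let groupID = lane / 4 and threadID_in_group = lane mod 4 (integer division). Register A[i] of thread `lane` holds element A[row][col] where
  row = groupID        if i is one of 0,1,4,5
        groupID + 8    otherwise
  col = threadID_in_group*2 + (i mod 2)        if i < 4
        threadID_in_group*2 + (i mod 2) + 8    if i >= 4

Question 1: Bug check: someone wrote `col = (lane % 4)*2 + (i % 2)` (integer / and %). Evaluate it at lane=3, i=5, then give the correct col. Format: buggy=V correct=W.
buggy=7 correct=15

`(lane % 4)*2 + (i % 2)`[3,5]⇒7
lane 3: gr=0 (3/4), th=3 (3%4)
i=5: r=0+0=0, c=3*2+1+8=15
col: 7 vs 15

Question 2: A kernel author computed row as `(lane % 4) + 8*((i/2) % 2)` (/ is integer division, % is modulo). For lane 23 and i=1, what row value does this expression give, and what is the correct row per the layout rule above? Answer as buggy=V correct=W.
buggy=3 correct=5

`(lane % 4) + 8*((i/2) % 2)`[23,1]⇒3
lane 23⇒23/4=5, 23 mod 4=3
i=1  r:5+0⇒5  c:2·3+1+0⇒7
row: 3 vs 5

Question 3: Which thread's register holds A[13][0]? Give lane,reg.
20,2

r:13=>grp=5,rB=1  c:0=>cB=0,tig=0,lo=0
L=5*4+0=20  i=0*4+1*2+0=2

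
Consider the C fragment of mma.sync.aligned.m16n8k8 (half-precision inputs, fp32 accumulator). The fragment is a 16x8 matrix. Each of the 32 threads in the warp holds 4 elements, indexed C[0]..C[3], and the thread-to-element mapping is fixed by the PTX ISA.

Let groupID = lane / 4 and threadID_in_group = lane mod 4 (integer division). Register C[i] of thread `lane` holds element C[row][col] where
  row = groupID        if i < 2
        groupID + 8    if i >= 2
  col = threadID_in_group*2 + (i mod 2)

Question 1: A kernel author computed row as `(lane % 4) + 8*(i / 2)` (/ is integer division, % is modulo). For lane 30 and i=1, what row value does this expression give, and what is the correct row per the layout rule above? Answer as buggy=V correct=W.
buggy=2 correct=7

`(lane % 4) + 8*(i / 2)`[30,1]->2
L=30->g=30>>2=7, t=30&3=2
[1]->row 7+0=7  col 2·2+1=5
row: 2 vs 7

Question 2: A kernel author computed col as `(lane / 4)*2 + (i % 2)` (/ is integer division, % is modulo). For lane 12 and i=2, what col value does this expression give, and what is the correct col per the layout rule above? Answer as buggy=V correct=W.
buggy=6 correct=0

`(lane / 4)*2 + (i % 2)`[12,2]->6
L=12->g=12>>2=3, t=12&3=0
[2]->row 3+8=11  col 0·2+0=0
col: 6 vs 0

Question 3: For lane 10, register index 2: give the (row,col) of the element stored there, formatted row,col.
10: g=2,t=2
[2] (2+8,2*2+0) = (10,4)

10,4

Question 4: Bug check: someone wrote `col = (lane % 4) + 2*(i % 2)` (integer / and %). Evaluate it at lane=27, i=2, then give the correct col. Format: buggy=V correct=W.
`(lane % 4) + 2*(i % 2)`[27,2]⇒3
L=27⇒gr=27>>2=6, th=27&3=3
[2]⇒row 6+8=14  col 3·2+0=6
col: 3 vs 6

buggy=3 correct=6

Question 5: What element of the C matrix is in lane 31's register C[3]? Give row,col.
15,7

31: grp=7,tig=3
[3] (7+8,3*2+1) = (15,7)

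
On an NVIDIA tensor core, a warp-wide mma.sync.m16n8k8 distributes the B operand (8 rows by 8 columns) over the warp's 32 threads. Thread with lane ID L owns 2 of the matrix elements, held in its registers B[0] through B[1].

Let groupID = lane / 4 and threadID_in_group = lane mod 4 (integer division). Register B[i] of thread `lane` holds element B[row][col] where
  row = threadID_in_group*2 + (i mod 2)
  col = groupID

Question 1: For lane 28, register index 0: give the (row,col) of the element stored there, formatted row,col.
0,7

lane 28: gid=7 (28/4), tid=0 (28%4)
i=0: r=0*2+0=0, c=gid=7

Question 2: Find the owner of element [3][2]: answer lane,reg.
9,1

c=2⇒gr=2  r=3⇒th=1,odd=1
L=2*4+1=9  i=1=1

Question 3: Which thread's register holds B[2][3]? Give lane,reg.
13,0

c: 3->gid=3  r: 2->tid=1,i&1=0
L=3*4+1=13  i=0=0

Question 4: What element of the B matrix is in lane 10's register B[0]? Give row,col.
4,2

lane 10->10/4=2, 10 mod 4=2
i=0  r:2·2+0->4  c:2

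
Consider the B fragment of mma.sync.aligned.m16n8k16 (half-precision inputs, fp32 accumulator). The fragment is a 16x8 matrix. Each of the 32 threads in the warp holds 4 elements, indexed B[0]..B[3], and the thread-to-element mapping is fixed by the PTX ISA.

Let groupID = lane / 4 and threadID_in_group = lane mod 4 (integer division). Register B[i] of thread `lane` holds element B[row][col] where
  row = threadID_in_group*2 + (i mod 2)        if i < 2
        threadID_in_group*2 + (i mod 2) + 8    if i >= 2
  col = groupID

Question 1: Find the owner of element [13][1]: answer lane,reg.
6,3

c=1→G=1  r=13→rhi=1,T=2,p=1
L=1*4+2=6  i=1*2+1=3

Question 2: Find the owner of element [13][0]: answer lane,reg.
2,3

c:0=>grp=0  r:13=>rB=1,tig=2,lo=1
L=0*4+2=2  i=1*2+1=3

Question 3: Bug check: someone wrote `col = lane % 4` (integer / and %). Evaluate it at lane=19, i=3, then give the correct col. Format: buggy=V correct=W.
buggy=3 correct=4

`lane % 4`[19,3]=>3
lane 19=>19/4=4, 19 mod 4=3
i=3  r:2·3+1+8=>15  c:4
col: 3 vs 4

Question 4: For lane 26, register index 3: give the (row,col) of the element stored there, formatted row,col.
L=26=>grp=26>>2=6, tig=26&3=2
[3]=>row 2·2+1+8=13  col grp=6

13,6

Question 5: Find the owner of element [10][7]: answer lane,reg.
29,2

c: 7->gid=7  r: 10->r8=1,tid=1,i&1=0
L=7*4+1=29  i=1*2+0=2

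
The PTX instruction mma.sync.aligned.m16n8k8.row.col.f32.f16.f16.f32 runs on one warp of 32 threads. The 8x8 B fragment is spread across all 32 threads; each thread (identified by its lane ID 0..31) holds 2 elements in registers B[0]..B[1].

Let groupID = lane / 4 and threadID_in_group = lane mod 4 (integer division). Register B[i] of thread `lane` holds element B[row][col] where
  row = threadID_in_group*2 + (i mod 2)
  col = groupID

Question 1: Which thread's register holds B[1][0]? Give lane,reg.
0,1

c: 0->gid=0  r: 1->tid=0,i&1=1
L=0*4+0=0  i=1=1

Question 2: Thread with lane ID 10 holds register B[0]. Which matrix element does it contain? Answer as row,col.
L=10->g=10>>2=2, t=10&3=2
[0]->row 2·2+0=4  col g=2

4,2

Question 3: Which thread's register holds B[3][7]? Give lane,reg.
c:7=>grp=7  r:3=>tig=1,lo=1
L=7*4+1=29  i=1=1

29,1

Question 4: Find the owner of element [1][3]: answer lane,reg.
c=3->g=3  r=1->t=0,b0=1
L=3*4+0=12  i=1=1

12,1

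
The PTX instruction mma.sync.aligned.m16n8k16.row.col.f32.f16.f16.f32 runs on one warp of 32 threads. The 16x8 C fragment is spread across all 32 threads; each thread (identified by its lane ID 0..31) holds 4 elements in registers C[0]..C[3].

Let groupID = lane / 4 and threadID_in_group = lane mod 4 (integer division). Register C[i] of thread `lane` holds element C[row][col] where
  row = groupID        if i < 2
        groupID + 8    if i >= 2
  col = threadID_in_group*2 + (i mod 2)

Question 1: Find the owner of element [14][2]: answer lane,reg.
r:14=>grp=6,rB=1  c:2=>tig=1,lo=0
L=6*4+1=25  i=1*2+0=2

25,2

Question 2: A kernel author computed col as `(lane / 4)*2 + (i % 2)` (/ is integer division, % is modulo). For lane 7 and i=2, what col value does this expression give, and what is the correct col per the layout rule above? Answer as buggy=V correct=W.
buggy=2 correct=6

`(lane / 4)*2 + (i % 2)`[7,2]->2
lane 7: g=1 (7/4), t=3 (7%4)
i=2: r=1+8=9, c=3*2+0=6
col: 2 vs 6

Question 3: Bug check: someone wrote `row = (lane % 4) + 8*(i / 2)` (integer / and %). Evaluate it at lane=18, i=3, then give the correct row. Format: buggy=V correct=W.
`(lane % 4) + 8*(i / 2)`[18,3]->10
lane 18->18/4=4, 18 mod 4=2
i=3  r:4+8->12  c:2·2+1->5
row: 10 vs 12

buggy=10 correct=12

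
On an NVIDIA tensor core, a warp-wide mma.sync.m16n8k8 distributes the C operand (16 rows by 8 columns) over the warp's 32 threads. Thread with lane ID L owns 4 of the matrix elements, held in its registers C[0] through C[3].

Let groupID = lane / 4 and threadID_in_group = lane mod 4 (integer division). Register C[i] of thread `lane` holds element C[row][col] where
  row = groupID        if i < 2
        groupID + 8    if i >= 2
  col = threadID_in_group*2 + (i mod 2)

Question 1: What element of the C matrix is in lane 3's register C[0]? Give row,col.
lane 3: G=0 (3/4), T=3 (3%4)
i=0: r=0+0=0, c=3*2+0=6

0,6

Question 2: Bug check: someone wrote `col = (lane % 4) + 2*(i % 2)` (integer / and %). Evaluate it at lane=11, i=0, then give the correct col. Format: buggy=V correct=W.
`(lane % 4) + 2*(i % 2)`[11,0]->3
11: gid=2,tid=3
[0] (2+0,3*2+0) = (2,6)
col: 3 vs 6

buggy=3 correct=6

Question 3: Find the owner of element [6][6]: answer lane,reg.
r=6->g=6,rb=0  c=6->t=3,b0=0
L=6*4+3=27  i=0*2+0=0

27,0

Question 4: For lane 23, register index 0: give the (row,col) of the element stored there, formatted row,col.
lane 23: g=5 (23/4), t=3 (23%4)
i=0: r=5+0=5, c=3*2+0=6

5,6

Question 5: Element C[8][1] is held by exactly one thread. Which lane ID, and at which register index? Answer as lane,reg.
r=8→G=0,rhi=1  c=1→T=0,p=1
L=0*4+0=0  i=1*2+1=3

0,3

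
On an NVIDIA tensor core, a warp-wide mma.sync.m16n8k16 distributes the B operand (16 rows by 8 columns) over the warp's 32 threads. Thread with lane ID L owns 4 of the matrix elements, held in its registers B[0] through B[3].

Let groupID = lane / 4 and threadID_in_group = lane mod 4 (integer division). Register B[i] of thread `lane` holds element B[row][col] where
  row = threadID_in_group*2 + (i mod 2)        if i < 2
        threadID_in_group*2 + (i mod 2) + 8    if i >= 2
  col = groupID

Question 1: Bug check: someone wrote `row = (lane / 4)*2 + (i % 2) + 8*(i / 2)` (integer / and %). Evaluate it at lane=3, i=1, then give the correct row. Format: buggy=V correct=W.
buggy=1 correct=7

`(lane / 4)*2 + (i % 2) + 8*(i / 2)`[3,1]->1
lane 3->3/4=0, 3 mod 4=3
i=1  r:2·3+1+0->7  c:0
row: 1 vs 7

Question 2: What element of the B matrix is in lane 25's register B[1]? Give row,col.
3,6

25: G=6,T=1
[1] (1*2+1+0,6) = (3,6)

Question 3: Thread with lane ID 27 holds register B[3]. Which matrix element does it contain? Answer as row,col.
15,6

27: g=6,t=3
[3] (3*2+1+8,6) = (15,6)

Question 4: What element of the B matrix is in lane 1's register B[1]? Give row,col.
3,0

lane 1: gr=0 (1/4), th=1 (1%4)
i=1: r=1*2+1+0=3, c=gr=0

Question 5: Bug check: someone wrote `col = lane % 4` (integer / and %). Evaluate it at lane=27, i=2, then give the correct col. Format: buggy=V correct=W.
`lane % 4`[27,2]→3
lane 27→27/4=6, 27 mod 4=3
i=2  r:2·3+0+8→14  c:6
col: 3 vs 6

buggy=3 correct=6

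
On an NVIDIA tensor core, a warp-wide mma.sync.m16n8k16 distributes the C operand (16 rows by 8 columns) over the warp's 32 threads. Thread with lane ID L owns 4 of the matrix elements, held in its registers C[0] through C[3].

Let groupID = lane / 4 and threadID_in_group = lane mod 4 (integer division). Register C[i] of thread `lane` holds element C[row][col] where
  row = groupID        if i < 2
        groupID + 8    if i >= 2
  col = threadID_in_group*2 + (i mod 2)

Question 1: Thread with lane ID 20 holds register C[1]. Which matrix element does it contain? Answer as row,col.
20: G=5,T=0
[1] (5+0,0*2+1) = (5,1)

5,1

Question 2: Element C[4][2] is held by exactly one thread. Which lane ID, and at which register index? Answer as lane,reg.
17,0

r=4->g=4,rb=0  c=2->t=1,b0=0
L=4*4+1=17  i=0*2+0=0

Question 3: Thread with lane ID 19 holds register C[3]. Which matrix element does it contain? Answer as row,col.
12,7

lane 19=>19/4=4, 19 mod 4=3
i=3  r:4+8=>12  c:2·3+1=>7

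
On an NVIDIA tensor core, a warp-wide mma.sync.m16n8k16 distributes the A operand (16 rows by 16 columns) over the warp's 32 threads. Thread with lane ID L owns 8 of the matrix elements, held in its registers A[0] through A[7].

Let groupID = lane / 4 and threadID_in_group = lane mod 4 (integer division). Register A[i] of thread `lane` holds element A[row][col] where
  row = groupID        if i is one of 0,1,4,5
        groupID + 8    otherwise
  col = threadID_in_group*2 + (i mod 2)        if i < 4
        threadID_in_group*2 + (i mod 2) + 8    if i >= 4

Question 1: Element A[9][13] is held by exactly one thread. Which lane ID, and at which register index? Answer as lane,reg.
6,7

r=9→G=1,rhi=1  c=13→chi=1,T=2,p=1
L=1*4+2=6  i=1*4+1*2+1=7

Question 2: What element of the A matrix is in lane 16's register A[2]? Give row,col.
16: grp=4,tig=0
[2] (4+8,0*2+0+0) = (12,0)

12,0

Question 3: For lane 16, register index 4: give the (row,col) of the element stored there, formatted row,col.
4,8

lane 16: g=4 (16/4), t=0 (16%4)
i=4: r=4+0=4, c=0*2+0+8=8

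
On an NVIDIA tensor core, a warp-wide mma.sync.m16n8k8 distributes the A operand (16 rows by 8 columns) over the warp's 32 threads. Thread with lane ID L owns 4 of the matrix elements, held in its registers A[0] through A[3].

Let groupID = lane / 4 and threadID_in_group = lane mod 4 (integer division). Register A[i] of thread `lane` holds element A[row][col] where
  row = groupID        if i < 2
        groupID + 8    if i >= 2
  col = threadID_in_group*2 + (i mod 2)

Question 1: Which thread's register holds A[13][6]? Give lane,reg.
23,2

r: 13->gid=5,r8=1  c: 6->tid=3,i&1=0
L=5*4+3=23  i=1*2+0=2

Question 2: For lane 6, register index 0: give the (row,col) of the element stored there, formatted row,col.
lane 6: gr=1 (6/4), th=2 (6%4)
i=0: r=1+0=1, c=2*2+0=4

1,4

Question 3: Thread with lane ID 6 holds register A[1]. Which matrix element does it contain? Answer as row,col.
6: gr=1,th=2
[1] (1+0,2*2+1) = (1,5)

1,5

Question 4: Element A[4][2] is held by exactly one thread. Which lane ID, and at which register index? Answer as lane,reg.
17,0

r: 4->gid=4,r8=0  c: 2->tid=1,i&1=0
L=4*4+1=17  i=0*2+0=0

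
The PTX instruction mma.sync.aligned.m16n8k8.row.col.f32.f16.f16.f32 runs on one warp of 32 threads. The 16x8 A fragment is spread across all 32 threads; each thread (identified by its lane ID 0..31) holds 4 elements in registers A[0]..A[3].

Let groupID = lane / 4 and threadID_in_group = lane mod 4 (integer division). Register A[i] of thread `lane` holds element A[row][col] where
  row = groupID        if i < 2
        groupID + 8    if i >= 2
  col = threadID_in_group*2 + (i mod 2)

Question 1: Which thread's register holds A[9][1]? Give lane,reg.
r=9→G=1,rhi=1  c=1→T=0,p=1
L=1*4+0=4  i=1*2+1=3

4,3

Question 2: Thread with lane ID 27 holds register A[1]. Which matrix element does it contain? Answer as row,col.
27: gid=6,tid=3
[1] (6+0,3*2+1) = (6,7)

6,7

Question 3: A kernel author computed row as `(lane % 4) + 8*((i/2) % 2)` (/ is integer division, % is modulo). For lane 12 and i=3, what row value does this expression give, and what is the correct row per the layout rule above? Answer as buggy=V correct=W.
`(lane % 4) + 8*((i/2) % 2)`[12,3]=>8
lane 12=>12/4=3, 12 mod 4=0
i=3  r:3+8=>11  c:2·0+1=>1
row: 8 vs 11

buggy=8 correct=11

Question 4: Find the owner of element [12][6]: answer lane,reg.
r=12->g=4,rb=1  c=6->t=3,b0=0
L=4*4+3=19  i=1*2+0=2

19,2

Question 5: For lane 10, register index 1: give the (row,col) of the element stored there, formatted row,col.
10: g=2,t=2
[1] (2+0,2*2+1) = (2,5)

2,5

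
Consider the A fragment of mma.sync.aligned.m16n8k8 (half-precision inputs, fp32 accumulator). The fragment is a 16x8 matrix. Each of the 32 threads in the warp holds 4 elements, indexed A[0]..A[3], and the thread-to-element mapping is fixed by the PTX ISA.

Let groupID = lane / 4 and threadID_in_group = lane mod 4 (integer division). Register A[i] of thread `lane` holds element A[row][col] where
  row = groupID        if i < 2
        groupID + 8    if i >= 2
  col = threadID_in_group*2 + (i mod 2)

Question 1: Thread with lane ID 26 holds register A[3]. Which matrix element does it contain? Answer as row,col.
L=26->gid=26>>2=6, tid=26&3=2
[3]->row 6+8=14  col 2·2+1=5

14,5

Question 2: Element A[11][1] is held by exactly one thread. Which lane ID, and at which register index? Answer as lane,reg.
r: 11->gid=3,r8=1  c: 1->tid=0,i&1=1
L=3*4+0=12  i=1*2+1=3

12,3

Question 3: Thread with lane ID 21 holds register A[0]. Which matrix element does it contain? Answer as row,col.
5,2

lane 21: gid=5 (21/4), tid=1 (21%4)
i=0: r=5+0=5, c=1*2+0=2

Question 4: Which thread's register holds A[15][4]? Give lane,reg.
30,2

r: 15->gid=7,r8=1  c: 4->tid=2,i&1=0
L=7*4+2=30  i=1*2+0=2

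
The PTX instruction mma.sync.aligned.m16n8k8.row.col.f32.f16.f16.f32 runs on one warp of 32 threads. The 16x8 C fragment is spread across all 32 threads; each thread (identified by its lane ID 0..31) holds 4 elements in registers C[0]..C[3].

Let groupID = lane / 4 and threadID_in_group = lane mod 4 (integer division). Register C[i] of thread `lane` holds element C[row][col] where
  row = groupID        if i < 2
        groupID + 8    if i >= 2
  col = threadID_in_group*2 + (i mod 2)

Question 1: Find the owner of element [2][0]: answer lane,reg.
8,0

r: 2->gid=2,r8=0  c: 0->tid=0,i&1=0
L=2*4+0=8  i=0*2+0=0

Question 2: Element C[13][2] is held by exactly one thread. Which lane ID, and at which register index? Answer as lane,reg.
21,2

r:13=>grp=5,rB=1  c:2=>tig=1,lo=0
L=5*4+1=21  i=1*2+0=2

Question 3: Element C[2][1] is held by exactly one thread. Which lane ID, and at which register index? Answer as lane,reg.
r=2->g=2,rb=0  c=1->t=0,b0=1
L=2*4+0=8  i=0*2+1=1

8,1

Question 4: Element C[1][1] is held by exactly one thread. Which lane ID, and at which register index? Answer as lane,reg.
4,1

r=1→G=1,rhi=0  c=1→T=0,p=1
L=1*4+0=4  i=0*2+1=1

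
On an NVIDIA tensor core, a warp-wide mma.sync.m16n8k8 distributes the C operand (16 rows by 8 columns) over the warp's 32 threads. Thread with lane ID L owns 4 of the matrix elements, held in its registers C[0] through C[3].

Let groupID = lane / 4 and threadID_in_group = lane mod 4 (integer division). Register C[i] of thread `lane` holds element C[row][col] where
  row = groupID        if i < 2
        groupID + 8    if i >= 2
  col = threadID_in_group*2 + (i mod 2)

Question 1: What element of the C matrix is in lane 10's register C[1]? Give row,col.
L=10=>grp=10>>2=2, tig=10&3=2
[1]=>row 2+0=2  col 2·2+1=5

2,5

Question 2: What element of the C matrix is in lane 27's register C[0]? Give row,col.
L=27=>grp=27>>2=6, tig=27&3=3
[0]=>row 6+0=6  col 3·2+0=6

6,6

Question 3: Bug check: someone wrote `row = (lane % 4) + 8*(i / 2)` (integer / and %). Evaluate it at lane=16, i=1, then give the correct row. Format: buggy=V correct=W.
`(lane % 4) + 8*(i / 2)`[16,1]→0
L=16→G=16>>2=4, T=16&3=0
[1]→row 4+0=4  col 0·2+1=1
row: 0 vs 4

buggy=0 correct=4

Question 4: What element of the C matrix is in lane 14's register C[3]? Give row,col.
11,5

lane 14->14/4=3, 14 mod 4=2
i=3  r:3+8->11  c:2·2+1->5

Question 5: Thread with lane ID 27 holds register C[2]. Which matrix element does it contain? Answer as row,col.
14,6

L=27→G=27>>2=6, T=27&3=3
[2]→row 6+8=14  col 3·2+0=6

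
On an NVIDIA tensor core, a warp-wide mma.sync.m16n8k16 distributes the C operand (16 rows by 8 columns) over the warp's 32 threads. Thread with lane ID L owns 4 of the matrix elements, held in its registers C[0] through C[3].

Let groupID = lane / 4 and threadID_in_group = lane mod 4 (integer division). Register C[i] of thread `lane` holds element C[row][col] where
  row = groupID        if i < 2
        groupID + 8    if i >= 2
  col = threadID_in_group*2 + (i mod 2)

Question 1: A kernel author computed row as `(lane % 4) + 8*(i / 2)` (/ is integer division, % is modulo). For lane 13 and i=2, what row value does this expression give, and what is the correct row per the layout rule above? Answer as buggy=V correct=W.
`(lane % 4) + 8*(i / 2)`[13,2]⇒9
lane 13⇒13/4=3, 13 mod 4=1
i=2  r:3+8⇒11  c:2·1+0⇒2
row: 9 vs 11

buggy=9 correct=11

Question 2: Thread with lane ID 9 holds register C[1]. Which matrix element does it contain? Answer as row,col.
2,3

9: gr=2,th=1
[1] (2+0,1*2+1) = (2,3)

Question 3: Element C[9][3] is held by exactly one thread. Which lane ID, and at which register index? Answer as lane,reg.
r=9→G=1,rhi=1  c=3→T=1,p=1
L=1*4+1=5  i=1*2+1=3

5,3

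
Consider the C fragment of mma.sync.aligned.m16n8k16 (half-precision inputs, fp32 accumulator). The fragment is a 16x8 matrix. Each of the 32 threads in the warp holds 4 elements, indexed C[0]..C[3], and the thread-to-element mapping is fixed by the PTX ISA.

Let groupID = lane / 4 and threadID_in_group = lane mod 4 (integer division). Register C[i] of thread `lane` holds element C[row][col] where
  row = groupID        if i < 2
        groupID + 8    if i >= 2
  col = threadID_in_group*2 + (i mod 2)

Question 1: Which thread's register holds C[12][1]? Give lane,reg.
16,3

r=12→G=4,rhi=1  c=1→T=0,p=1
L=4*4+0=16  i=1*2+1=3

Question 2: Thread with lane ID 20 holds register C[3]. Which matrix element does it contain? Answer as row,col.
13,1

lane 20->20/4=5, 20 mod 4=0
i=3  r:5+8->13  c:2·0+1->1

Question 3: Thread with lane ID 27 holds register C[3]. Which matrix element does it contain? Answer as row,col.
14,7

lane 27: g=6 (27/4), t=3 (27%4)
i=3: r=6+8=14, c=3*2+1=7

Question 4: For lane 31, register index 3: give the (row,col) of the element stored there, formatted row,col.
lane 31: gid=7 (31/4), tid=3 (31%4)
i=3: r=7+8=15, c=3*2+1=7

15,7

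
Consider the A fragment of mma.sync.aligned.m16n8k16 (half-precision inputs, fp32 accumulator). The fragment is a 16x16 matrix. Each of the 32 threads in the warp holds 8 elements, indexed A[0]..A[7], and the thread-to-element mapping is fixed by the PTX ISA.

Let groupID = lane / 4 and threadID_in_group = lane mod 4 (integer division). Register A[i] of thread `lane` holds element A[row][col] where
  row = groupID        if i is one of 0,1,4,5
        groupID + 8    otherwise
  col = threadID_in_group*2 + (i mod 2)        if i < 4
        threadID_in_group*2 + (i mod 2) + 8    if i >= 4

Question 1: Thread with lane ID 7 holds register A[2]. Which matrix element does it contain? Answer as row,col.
lane 7⇒7/4=1, 7 mod 4=3
i=2  r:1+8⇒9  c:2·3+0+0⇒6

9,6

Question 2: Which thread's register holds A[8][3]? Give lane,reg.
r: 8->gid=0,r8=1  c: 3->c8=0,tid=1,i&1=1
L=0*4+1=1  i=0*4+1*2+1=3

1,3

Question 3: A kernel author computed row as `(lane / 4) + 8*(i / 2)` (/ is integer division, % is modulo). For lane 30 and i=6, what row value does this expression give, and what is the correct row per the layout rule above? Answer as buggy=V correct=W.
`(lane / 4) + 8*(i / 2)`[30,6]->31
lane 30->30/4=7, 30 mod 4=2
i=6  r:7+8->15  c:2·2+0+8->12
row: 31 vs 15

buggy=31 correct=15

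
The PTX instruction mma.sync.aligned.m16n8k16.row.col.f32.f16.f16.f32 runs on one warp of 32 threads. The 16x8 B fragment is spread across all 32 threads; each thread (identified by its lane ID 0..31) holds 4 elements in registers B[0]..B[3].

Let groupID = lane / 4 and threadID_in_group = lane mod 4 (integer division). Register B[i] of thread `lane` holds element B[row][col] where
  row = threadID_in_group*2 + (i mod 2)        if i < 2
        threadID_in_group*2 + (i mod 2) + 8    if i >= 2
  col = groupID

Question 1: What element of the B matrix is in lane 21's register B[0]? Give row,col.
2,5

21: g=5,t=1
[0] (1*2+0+0,5) = (2,5)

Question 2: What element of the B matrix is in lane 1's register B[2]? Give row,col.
10,0

lane 1->1/4=0, 1 mod 4=1
i=2  r:2·1+0+8->10  c:0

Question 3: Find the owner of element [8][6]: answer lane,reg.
c=6⇒gr=6  r=8⇒Rb=1,th=0,odd=0
L=6*4+0=24  i=1*2+0=2

24,2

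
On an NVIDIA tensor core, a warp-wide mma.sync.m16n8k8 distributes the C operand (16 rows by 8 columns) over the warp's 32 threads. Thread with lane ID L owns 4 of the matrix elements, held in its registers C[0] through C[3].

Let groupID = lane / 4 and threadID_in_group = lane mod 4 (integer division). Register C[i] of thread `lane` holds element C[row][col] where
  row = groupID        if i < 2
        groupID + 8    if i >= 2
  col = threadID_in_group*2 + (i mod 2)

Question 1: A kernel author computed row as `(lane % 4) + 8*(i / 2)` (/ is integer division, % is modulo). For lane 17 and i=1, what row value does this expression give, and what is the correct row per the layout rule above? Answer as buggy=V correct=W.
buggy=1 correct=4

`(lane % 4) + 8*(i / 2)`[17,1]->1
lane 17: gid=4 (17/4), tid=1 (17%4)
i=1: r=4+0=4, c=1*2+1=3
row: 1 vs 4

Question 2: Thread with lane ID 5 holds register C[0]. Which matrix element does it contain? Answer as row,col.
L=5⇒gr=5>>2=1, th=5&3=1
[0]⇒row 1+0=1  col 1·2+0=2

1,2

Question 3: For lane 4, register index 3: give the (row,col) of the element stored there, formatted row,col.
9,1

lane 4->4/4=1, 4 mod 4=0
i=3  r:1+8->9  c:2·0+1->1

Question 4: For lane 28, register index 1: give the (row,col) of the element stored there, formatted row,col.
lane 28⇒28/4=7, 28 mod 4=0
i=1  r:7+0⇒7  c:2·0+1⇒1

7,1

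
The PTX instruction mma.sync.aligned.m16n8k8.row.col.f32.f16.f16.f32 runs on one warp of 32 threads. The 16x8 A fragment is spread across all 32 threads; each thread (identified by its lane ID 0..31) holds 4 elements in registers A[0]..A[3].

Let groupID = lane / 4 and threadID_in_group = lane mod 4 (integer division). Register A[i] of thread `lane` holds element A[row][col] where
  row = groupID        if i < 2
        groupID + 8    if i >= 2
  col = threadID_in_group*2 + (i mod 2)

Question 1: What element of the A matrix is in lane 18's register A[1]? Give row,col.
4,5

lane 18: grp=4 (18/4), tig=2 (18%4)
i=1: r=4+0=4, c=2*2+1=5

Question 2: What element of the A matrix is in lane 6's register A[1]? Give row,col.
1,5

lane 6⇒6/4=1, 6 mod 4=2
i=1  r:1+0⇒1  c:2·2+1⇒5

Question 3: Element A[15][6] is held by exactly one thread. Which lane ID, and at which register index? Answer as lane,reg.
31,2

r=15⇒gr=7,Rb=1  c=6⇒th=3,odd=0
L=7*4+3=31  i=1*2+0=2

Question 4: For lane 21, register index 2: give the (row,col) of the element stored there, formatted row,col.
13,2

21: G=5,T=1
[2] (5+8,1*2+0) = (13,2)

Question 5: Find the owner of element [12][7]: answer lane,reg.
r: 12->gid=4,r8=1  c: 7->tid=3,i&1=1
L=4*4+3=19  i=1*2+1=3

19,3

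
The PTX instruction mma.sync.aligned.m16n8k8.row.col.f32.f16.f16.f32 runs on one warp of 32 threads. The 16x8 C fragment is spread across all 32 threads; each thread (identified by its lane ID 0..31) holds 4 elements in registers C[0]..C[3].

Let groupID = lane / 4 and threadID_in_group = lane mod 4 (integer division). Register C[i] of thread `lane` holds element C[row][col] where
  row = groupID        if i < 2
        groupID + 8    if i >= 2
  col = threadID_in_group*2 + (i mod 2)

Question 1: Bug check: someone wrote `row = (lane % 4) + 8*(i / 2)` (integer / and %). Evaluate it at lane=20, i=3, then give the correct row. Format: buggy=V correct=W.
buggy=8 correct=13

`(lane % 4) + 8*(i / 2)`[20,3]->8
L=20->gid=20>>2=5, tid=20&3=0
[3]->row 5+8=13  col 0·2+1=1
row: 8 vs 13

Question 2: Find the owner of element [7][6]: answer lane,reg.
r:7=>grp=7,rB=0  c:6=>tig=3,lo=0
L=7*4+3=31  i=0*2+0=0

31,0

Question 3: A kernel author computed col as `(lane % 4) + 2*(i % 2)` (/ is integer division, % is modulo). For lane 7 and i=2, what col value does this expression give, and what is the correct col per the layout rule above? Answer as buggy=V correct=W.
`(lane % 4) + 2*(i % 2)`[7,2]=>3
L=7=>grp=7>>2=1, tig=7&3=3
[2]=>row 1+8=9  col 3·2+0=6
col: 3 vs 6

buggy=3 correct=6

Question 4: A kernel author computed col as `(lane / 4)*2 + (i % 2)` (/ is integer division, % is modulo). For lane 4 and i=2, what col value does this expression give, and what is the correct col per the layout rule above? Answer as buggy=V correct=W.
`(lane / 4)*2 + (i % 2)`[4,2]=>2
4: grp=1,tig=0
[2] (1+8,0*2+0) = (9,0)
col: 2 vs 0

buggy=2 correct=0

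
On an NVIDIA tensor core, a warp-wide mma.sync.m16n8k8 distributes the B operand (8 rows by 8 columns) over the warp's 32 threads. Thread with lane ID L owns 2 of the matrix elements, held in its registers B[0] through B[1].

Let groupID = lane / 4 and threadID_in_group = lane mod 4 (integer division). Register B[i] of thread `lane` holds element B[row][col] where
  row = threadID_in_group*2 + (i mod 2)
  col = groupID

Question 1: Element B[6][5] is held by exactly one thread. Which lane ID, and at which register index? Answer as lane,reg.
c=5->g=5  r=6->t=3,b0=0
L=5*4+3=23  i=0=0

23,0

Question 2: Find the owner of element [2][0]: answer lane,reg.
c:0=>grp=0  r:2=>tig=1,lo=0
L=0*4+1=1  i=0=0

1,0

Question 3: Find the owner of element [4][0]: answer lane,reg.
c=0→G=0  r=4→T=2,p=0
L=0*4+2=2  i=0=0

2,0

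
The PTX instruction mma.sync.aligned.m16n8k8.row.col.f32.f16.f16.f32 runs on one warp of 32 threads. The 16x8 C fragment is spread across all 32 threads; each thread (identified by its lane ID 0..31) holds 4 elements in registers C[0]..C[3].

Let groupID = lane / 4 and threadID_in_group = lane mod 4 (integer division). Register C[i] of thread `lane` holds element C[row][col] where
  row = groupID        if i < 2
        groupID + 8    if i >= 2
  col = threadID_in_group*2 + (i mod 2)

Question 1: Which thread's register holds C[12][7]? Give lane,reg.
r=12→G=4,rhi=1  c=7→T=3,p=1
L=4*4+3=19  i=1*2+1=3

19,3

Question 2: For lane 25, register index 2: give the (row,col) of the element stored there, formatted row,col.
lane 25: g=6 (25/4), t=1 (25%4)
i=2: r=6+8=14, c=1*2+0=2

14,2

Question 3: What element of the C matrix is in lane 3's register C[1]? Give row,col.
L=3->g=3>>2=0, t=3&3=3
[1]->row 0+0=0  col 3·2+1=7

0,7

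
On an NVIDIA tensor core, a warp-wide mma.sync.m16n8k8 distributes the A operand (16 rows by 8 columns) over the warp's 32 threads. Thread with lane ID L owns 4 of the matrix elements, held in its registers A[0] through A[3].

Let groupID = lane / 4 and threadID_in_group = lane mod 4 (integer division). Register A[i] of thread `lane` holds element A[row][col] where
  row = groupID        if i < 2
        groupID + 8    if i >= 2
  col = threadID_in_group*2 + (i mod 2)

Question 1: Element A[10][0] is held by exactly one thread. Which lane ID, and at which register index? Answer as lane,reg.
r=10⇒gr=2,Rb=1  c=0⇒th=0,odd=0
L=2*4+0=8  i=1*2+0=2

8,2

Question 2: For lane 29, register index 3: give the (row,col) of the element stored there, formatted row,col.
15,3

lane 29: G=7 (29/4), T=1 (29%4)
i=3: r=7+8=15, c=1*2+1=3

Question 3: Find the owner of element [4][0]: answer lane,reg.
r:4=>grp=4,rB=0  c:0=>tig=0,lo=0
L=4*4+0=16  i=0*2+0=0

16,0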